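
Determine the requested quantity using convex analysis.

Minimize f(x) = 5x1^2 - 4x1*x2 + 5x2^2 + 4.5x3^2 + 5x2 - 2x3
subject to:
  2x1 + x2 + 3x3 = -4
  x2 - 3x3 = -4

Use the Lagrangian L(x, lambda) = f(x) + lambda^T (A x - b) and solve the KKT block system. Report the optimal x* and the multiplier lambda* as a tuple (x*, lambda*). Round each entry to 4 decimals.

Form the Lagrangian:
  L(x, lambda) = (1/2) x^T Q x + c^T x + lambda^T (A x - b)
Stationarity (grad_x L = 0): Q x + c + A^T lambda = 0.
Primal feasibility: A x = b.

This gives the KKT block system:
  [ Q   A^T ] [ x     ]   [-c ]
  [ A    0  ] [ lambda ] = [ b ]

Solving the linear system:
  x*      = (-1.7816, -2.2184, 0.5939)
  lambda* = (4.4713, 5.5862)
  f(x*)   = 13.9751

x* = (-1.7816, -2.2184, 0.5939), lambda* = (4.4713, 5.5862)


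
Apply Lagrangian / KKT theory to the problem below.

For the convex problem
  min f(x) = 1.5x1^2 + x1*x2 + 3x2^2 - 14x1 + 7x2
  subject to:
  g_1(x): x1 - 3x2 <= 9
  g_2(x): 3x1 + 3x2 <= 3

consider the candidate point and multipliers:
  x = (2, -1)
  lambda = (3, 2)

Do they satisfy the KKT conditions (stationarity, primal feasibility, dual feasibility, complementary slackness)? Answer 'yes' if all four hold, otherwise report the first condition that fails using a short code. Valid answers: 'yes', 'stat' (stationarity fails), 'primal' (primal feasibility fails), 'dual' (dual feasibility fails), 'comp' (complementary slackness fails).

Gradient of f: grad f(x) = Q x + c = (-9, 3)
Constraint values g_i(x) = a_i^T x - b_i:
  g_1((2, -1)) = -4
  g_2((2, -1)) = 0
Stationarity residual: grad f(x) + sum_i lambda_i a_i = (0, 0)
  -> stationarity OK
Primal feasibility (all g_i <= 0): OK
Dual feasibility (all lambda_i >= 0): OK
Complementary slackness (lambda_i * g_i(x) = 0 for all i): FAILS

Verdict: the first failing condition is complementary_slackness -> comp.

comp


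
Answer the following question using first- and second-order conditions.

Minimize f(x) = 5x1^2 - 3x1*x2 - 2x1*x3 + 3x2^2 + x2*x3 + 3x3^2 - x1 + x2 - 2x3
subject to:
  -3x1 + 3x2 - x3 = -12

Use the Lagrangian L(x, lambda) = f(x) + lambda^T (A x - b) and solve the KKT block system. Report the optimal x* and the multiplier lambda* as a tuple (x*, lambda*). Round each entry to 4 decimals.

Form the Lagrangian:
  L(x, lambda) = (1/2) x^T Q x + c^T x + lambda^T (A x - b)
Stationarity (grad_x L = 0): Q x + c + A^T lambda = 0.
Primal feasibility: A x = b.

This gives the KKT block system:
  [ Q   A^T ] [ x     ]   [-c ]
  [ A    0  ] [ lambda ] = [ b ]

Solving the linear system:
  x*      = (1.2, -2.1788, 1.8636)
  lambda* = (4.603)
  f(x*)   = 24.0652

x* = (1.2, -2.1788, 1.8636), lambda* = (4.603)


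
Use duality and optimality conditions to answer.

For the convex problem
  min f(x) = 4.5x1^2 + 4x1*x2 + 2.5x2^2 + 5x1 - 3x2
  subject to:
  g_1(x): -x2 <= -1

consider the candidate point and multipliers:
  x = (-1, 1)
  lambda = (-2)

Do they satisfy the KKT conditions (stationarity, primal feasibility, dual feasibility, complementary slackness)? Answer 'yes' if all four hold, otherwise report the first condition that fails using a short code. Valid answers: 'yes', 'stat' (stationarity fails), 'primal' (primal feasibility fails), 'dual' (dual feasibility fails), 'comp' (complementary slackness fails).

Gradient of f: grad f(x) = Q x + c = (0, -2)
Constraint values g_i(x) = a_i^T x - b_i:
  g_1((-1, 1)) = 0
Stationarity residual: grad f(x) + sum_i lambda_i a_i = (0, 0)
  -> stationarity OK
Primal feasibility (all g_i <= 0): OK
Dual feasibility (all lambda_i >= 0): FAILS
Complementary slackness (lambda_i * g_i(x) = 0 for all i): OK

Verdict: the first failing condition is dual_feasibility -> dual.

dual


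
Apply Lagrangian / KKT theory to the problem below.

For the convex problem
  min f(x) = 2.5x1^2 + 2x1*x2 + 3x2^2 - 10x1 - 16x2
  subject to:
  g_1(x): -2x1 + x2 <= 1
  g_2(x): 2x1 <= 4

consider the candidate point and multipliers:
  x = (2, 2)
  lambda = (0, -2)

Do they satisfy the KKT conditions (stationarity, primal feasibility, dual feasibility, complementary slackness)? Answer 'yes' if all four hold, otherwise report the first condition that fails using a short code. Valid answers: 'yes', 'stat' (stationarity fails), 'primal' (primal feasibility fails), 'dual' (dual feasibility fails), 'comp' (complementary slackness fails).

Gradient of f: grad f(x) = Q x + c = (4, 0)
Constraint values g_i(x) = a_i^T x - b_i:
  g_1((2, 2)) = -3
  g_2((2, 2)) = 0
Stationarity residual: grad f(x) + sum_i lambda_i a_i = (0, 0)
  -> stationarity OK
Primal feasibility (all g_i <= 0): OK
Dual feasibility (all lambda_i >= 0): FAILS
Complementary slackness (lambda_i * g_i(x) = 0 for all i): OK

Verdict: the first failing condition is dual_feasibility -> dual.

dual


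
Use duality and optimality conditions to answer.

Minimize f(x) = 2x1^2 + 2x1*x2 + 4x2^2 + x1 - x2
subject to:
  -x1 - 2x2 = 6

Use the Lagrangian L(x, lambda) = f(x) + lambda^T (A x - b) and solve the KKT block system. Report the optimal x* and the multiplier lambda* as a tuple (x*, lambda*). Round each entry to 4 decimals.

Form the Lagrangian:
  L(x, lambda) = (1/2) x^T Q x + c^T x + lambda^T (A x - b)
Stationarity (grad_x L = 0): Q x + c + A^T lambda = 0.
Primal feasibility: A x = b.

This gives the KKT block system:
  [ Q   A^T ] [ x     ]   [-c ]
  [ A    0  ] [ lambda ] = [ b ]

Solving the linear system:
  x*      = (-1.875, -2.0625)
  lambda* = (-10.625)
  f(x*)   = 31.9688

x* = (-1.875, -2.0625), lambda* = (-10.625)


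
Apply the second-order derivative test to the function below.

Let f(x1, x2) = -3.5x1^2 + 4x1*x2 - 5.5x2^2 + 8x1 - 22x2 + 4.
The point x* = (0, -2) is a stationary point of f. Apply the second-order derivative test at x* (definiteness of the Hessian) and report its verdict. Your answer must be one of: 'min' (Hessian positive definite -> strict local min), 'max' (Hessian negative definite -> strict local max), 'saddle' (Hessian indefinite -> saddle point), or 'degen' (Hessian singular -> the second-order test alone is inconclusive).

Compute the Hessian H = grad^2 f:
  H = [[-7, 4], [4, -11]]
Verify stationarity: grad f(x*) = H x* + g = (0, 0).
Eigenvalues of H: -13.4721, -4.5279.
Both eigenvalues < 0, so H is negative definite -> x* is a strict local max.

max


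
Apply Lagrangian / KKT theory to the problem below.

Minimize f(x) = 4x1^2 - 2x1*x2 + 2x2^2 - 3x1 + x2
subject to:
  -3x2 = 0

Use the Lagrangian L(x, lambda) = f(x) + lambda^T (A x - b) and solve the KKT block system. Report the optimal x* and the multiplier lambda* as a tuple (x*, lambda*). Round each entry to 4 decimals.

Form the Lagrangian:
  L(x, lambda) = (1/2) x^T Q x + c^T x + lambda^T (A x - b)
Stationarity (grad_x L = 0): Q x + c + A^T lambda = 0.
Primal feasibility: A x = b.

This gives the KKT block system:
  [ Q   A^T ] [ x     ]   [-c ]
  [ A    0  ] [ lambda ] = [ b ]

Solving the linear system:
  x*      = (0.375, 0)
  lambda* = (0.0833)
  f(x*)   = -0.5625

x* = (0.375, 0), lambda* = (0.0833)


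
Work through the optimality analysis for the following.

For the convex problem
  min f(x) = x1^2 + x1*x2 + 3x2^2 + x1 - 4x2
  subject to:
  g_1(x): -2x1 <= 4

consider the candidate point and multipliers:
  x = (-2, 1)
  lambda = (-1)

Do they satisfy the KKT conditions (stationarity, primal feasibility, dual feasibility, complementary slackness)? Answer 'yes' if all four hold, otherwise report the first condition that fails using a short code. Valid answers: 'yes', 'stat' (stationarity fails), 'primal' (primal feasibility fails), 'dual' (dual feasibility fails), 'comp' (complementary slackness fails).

Gradient of f: grad f(x) = Q x + c = (-2, 0)
Constraint values g_i(x) = a_i^T x - b_i:
  g_1((-2, 1)) = 0
Stationarity residual: grad f(x) + sum_i lambda_i a_i = (0, 0)
  -> stationarity OK
Primal feasibility (all g_i <= 0): OK
Dual feasibility (all lambda_i >= 0): FAILS
Complementary slackness (lambda_i * g_i(x) = 0 for all i): OK

Verdict: the first failing condition is dual_feasibility -> dual.

dual


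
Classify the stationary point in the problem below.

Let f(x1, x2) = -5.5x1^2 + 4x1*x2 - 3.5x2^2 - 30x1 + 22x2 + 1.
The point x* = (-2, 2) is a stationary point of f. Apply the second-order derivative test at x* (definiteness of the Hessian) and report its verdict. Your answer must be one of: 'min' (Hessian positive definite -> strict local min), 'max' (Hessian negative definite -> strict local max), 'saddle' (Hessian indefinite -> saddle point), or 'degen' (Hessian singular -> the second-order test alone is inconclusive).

Compute the Hessian H = grad^2 f:
  H = [[-11, 4], [4, -7]]
Verify stationarity: grad f(x*) = H x* + g = (0, 0).
Eigenvalues of H: -13.4721, -4.5279.
Both eigenvalues < 0, so H is negative definite -> x* is a strict local max.

max


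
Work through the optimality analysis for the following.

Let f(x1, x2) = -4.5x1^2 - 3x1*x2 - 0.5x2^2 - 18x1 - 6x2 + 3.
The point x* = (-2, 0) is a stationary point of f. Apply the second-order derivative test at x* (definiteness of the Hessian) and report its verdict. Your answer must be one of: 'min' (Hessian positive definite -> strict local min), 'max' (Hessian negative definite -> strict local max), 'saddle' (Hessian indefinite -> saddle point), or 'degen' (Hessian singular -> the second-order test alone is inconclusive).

Compute the Hessian H = grad^2 f:
  H = [[-9, -3], [-3, -1]]
Verify stationarity: grad f(x*) = H x* + g = (0, 0).
Eigenvalues of H: -10, 0.
H has a zero eigenvalue (singular; negative semidefinite but not definite), so H is neither positive definite, negative definite, nor indefinite. The second-order test alone is inconclusive -> degen.
(Indeed, f is constant along the null direction of H through x*, so x* is not a strict local extremum.)

degen


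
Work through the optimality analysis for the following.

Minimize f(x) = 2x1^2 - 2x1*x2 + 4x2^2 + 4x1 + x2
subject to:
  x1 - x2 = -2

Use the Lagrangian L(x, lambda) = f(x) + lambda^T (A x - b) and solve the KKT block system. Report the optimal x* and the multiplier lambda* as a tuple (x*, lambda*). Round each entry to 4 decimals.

Form the Lagrangian:
  L(x, lambda) = (1/2) x^T Q x + c^T x + lambda^T (A x - b)
Stationarity (grad_x L = 0): Q x + c + A^T lambda = 0.
Primal feasibility: A x = b.

This gives the KKT block system:
  [ Q   A^T ] [ x     ]   [-c ]
  [ A    0  ] [ lambda ] = [ b ]

Solving the linear system:
  x*      = (-2.125, -0.125)
  lambda* = (4.25)
  f(x*)   = -0.0625

x* = (-2.125, -0.125), lambda* = (4.25)


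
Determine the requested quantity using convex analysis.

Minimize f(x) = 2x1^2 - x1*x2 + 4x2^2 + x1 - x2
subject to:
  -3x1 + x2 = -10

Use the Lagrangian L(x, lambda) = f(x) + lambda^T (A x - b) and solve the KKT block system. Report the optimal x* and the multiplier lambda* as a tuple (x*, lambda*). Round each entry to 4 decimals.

Form the Lagrangian:
  L(x, lambda) = (1/2) x^T Q x + c^T x + lambda^T (A x - b)
Stationarity (grad_x L = 0): Q x + c + A^T lambda = 0.
Primal feasibility: A x = b.

This gives the KKT block system:
  [ Q   A^T ] [ x     ]   [-c ]
  [ A    0  ] [ lambda ] = [ b ]

Solving the linear system:
  x*      = (3.3143, -0.0571)
  lambda* = (4.7714)
  f(x*)   = 25.5429

x* = (3.3143, -0.0571), lambda* = (4.7714)


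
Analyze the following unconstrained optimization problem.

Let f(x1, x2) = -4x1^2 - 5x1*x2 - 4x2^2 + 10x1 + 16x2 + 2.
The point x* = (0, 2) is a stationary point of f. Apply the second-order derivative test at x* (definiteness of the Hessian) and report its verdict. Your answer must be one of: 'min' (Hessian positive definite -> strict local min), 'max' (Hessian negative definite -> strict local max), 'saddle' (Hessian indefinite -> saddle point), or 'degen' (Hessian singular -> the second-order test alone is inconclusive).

Compute the Hessian H = grad^2 f:
  H = [[-8, -5], [-5, -8]]
Verify stationarity: grad f(x*) = H x* + g = (0, 0).
Eigenvalues of H: -13, -3.
Both eigenvalues < 0, so H is negative definite -> x* is a strict local max.

max


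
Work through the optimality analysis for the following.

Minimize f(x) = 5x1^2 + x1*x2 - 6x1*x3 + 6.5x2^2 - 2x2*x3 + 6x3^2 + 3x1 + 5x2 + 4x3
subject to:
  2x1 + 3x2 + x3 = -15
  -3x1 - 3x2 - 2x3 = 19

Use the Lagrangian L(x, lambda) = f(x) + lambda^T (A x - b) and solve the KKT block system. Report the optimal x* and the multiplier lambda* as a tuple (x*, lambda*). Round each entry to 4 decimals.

Form the Lagrangian:
  L(x, lambda) = (1/2) x^T Q x + c^T x + lambda^T (A x - b)
Stationarity (grad_x L = 0): Q x + c + A^T lambda = 0.
Primal feasibility: A x = b.

This gives the KKT block system:
  [ Q   A^T ] [ x     ]   [-c ]
  [ A    0  ] [ lambda ] = [ b ]

Solving the linear system:
  x*      = (-2.1395, -2.9535, -1.8605)
  lambda* = (21.6279, 11.0233)
  f(x*)   = 43.1744

x* = (-2.1395, -2.9535, -1.8605), lambda* = (21.6279, 11.0233)


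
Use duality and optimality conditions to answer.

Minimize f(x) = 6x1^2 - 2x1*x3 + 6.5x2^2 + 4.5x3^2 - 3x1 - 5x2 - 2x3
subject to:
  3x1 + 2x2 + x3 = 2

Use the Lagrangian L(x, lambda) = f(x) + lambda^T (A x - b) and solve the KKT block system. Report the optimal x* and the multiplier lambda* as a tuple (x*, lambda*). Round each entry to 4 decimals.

Form the Lagrangian:
  L(x, lambda) = (1/2) x^T Q x + c^T x + lambda^T (A x - b)
Stationarity (grad_x L = 0): Q x + c + A^T lambda = 0.
Primal feasibility: A x = b.

This gives the KKT block system:
  [ Q   A^T ] [ x     ]   [-c ]
  [ A    0  ] [ lambda ] = [ b ]

Solving the linear system:
  x*      = (0.3083, 0.3902, 0.2948)
  lambda* = (-0.0365)
  f(x*)   = -1.6962

x* = (0.3083, 0.3902, 0.2948), lambda* = (-0.0365)


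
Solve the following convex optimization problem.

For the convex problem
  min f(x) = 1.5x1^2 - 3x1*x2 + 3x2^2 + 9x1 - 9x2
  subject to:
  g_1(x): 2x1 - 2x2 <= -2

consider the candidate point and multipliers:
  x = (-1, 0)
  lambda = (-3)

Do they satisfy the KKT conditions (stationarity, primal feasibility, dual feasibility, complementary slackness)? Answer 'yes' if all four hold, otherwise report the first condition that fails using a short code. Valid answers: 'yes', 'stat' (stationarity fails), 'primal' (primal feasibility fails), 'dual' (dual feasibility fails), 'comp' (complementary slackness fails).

Gradient of f: grad f(x) = Q x + c = (6, -6)
Constraint values g_i(x) = a_i^T x - b_i:
  g_1((-1, 0)) = 0
Stationarity residual: grad f(x) + sum_i lambda_i a_i = (0, 0)
  -> stationarity OK
Primal feasibility (all g_i <= 0): OK
Dual feasibility (all lambda_i >= 0): FAILS
Complementary slackness (lambda_i * g_i(x) = 0 for all i): OK

Verdict: the first failing condition is dual_feasibility -> dual.

dual


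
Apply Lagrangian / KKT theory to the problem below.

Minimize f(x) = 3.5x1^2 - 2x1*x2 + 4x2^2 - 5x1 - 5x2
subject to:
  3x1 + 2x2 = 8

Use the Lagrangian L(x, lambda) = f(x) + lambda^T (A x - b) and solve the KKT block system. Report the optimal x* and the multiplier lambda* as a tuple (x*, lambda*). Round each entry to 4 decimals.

Form the Lagrangian:
  L(x, lambda) = (1/2) x^T Q x + c^T x + lambda^T (A x - b)
Stationarity (grad_x L = 0): Q x + c + A^T lambda = 0.
Primal feasibility: A x = b.

This gives the KKT block system:
  [ Q   A^T ] [ x     ]   [-c ]
  [ A    0  ] [ lambda ] = [ b ]

Solving the linear system:
  x*      = (1.7258, 1.4113)
  lambda* = (-1.4194)
  f(x*)   = -2.1653

x* = (1.7258, 1.4113), lambda* = (-1.4194)


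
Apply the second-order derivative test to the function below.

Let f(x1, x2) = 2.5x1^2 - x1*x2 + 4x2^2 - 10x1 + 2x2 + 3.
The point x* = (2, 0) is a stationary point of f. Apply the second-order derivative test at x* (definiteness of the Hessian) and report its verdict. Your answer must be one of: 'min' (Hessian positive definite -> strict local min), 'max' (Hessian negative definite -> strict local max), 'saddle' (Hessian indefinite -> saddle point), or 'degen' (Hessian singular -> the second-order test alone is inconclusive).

Compute the Hessian H = grad^2 f:
  H = [[5, -1], [-1, 8]]
Verify stationarity: grad f(x*) = H x* + g = (0, 0).
Eigenvalues of H: 4.6972, 8.3028.
Both eigenvalues > 0, so H is positive definite -> x* is a strict local min.

min


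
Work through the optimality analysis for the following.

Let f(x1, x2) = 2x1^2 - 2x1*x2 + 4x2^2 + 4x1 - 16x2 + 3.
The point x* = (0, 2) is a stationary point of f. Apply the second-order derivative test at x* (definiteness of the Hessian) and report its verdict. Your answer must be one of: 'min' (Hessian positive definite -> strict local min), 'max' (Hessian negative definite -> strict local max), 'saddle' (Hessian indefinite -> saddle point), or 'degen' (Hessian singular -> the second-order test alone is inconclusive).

Compute the Hessian H = grad^2 f:
  H = [[4, -2], [-2, 8]]
Verify stationarity: grad f(x*) = H x* + g = (0, 0).
Eigenvalues of H: 3.1716, 8.8284.
Both eigenvalues > 0, so H is positive definite -> x* is a strict local min.

min


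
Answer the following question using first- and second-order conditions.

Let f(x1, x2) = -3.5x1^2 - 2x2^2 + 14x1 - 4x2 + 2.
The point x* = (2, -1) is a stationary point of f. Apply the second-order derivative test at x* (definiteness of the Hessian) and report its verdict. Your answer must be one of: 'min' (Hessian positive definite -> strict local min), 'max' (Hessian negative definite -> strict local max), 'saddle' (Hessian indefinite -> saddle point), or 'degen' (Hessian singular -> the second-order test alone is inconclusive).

Compute the Hessian H = grad^2 f:
  H = [[-7, 0], [0, -4]]
Verify stationarity: grad f(x*) = H x* + g = (0, 0).
Eigenvalues of H: -7, -4.
Both eigenvalues < 0, so H is negative definite -> x* is a strict local max.

max


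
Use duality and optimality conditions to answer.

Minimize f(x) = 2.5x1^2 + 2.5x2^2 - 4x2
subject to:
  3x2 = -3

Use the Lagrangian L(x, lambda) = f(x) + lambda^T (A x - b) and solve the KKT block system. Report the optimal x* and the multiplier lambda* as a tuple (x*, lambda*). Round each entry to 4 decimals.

Form the Lagrangian:
  L(x, lambda) = (1/2) x^T Q x + c^T x + lambda^T (A x - b)
Stationarity (grad_x L = 0): Q x + c + A^T lambda = 0.
Primal feasibility: A x = b.

This gives the KKT block system:
  [ Q   A^T ] [ x     ]   [-c ]
  [ A    0  ] [ lambda ] = [ b ]

Solving the linear system:
  x*      = (0, -1)
  lambda* = (3)
  f(x*)   = 6.5

x* = (0, -1), lambda* = (3)


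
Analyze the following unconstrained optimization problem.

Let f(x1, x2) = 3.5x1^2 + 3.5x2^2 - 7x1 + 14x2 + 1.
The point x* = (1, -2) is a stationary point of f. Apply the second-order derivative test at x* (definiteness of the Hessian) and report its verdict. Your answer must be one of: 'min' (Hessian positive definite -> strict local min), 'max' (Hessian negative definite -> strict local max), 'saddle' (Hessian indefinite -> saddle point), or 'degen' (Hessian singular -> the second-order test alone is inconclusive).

Compute the Hessian H = grad^2 f:
  H = [[7, 0], [0, 7]]
Verify stationarity: grad f(x*) = H x* + g = (0, 0).
Eigenvalues of H: 7, 7.
Both eigenvalues > 0, so H is positive definite -> x* is a strict local min.

min


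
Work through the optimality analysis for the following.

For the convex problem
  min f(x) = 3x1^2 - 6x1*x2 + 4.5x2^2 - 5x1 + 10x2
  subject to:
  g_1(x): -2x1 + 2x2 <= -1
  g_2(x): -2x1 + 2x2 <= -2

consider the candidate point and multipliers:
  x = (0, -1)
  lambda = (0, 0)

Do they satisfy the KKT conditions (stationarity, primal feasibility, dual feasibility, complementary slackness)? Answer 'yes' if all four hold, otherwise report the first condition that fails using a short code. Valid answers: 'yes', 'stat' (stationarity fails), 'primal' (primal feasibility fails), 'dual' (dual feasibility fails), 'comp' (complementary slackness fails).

Gradient of f: grad f(x) = Q x + c = (1, 1)
Constraint values g_i(x) = a_i^T x - b_i:
  g_1((0, -1)) = -1
  g_2((0, -1)) = 0
Stationarity residual: grad f(x) + sum_i lambda_i a_i = (1, 1)
  -> stationarity FAILS
Primal feasibility (all g_i <= 0): OK
Dual feasibility (all lambda_i >= 0): OK
Complementary slackness (lambda_i * g_i(x) = 0 for all i): OK

Verdict: the first failing condition is stationarity -> stat.

stat


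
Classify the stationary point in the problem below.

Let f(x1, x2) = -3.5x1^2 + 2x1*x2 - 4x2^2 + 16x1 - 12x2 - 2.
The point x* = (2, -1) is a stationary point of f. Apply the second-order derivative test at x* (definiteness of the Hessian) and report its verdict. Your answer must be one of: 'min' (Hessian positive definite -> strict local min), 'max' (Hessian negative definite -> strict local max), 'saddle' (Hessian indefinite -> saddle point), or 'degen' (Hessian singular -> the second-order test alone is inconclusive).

Compute the Hessian H = grad^2 f:
  H = [[-7, 2], [2, -8]]
Verify stationarity: grad f(x*) = H x* + g = (0, 0).
Eigenvalues of H: -9.5616, -5.4384.
Both eigenvalues < 0, so H is negative definite -> x* is a strict local max.

max


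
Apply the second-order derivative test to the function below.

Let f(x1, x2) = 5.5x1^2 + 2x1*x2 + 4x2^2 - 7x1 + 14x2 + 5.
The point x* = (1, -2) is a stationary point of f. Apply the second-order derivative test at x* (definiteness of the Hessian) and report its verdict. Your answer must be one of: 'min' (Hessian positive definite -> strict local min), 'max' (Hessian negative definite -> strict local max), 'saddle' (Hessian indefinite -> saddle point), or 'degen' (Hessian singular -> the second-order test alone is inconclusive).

Compute the Hessian H = grad^2 f:
  H = [[11, 2], [2, 8]]
Verify stationarity: grad f(x*) = H x* + g = (0, 0).
Eigenvalues of H: 7, 12.
Both eigenvalues > 0, so H is positive definite -> x* is a strict local min.

min


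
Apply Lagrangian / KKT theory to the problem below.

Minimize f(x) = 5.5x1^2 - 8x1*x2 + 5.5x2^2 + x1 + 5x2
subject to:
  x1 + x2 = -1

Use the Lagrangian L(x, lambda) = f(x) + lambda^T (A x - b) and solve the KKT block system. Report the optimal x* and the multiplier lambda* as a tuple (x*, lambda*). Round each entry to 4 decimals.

Form the Lagrangian:
  L(x, lambda) = (1/2) x^T Q x + c^T x + lambda^T (A x - b)
Stationarity (grad_x L = 0): Q x + c + A^T lambda = 0.
Primal feasibility: A x = b.

This gives the KKT block system:
  [ Q   A^T ] [ x     ]   [-c ]
  [ A    0  ] [ lambda ] = [ b ]

Solving the linear system:
  x*      = (-0.3947, -0.6053)
  lambda* = (-1.5)
  f(x*)   = -2.4605

x* = (-0.3947, -0.6053), lambda* = (-1.5)


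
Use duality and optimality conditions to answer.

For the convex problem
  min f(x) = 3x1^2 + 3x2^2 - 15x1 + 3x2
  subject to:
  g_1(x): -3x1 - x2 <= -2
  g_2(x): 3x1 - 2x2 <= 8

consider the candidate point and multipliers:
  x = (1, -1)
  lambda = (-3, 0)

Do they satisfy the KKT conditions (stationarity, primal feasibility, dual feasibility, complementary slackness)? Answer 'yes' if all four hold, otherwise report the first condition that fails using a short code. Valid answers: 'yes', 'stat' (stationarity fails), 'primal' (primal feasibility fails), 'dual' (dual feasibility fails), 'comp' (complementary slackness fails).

Gradient of f: grad f(x) = Q x + c = (-9, -3)
Constraint values g_i(x) = a_i^T x - b_i:
  g_1((1, -1)) = 0
  g_2((1, -1)) = -3
Stationarity residual: grad f(x) + sum_i lambda_i a_i = (0, 0)
  -> stationarity OK
Primal feasibility (all g_i <= 0): OK
Dual feasibility (all lambda_i >= 0): FAILS
Complementary slackness (lambda_i * g_i(x) = 0 for all i): OK

Verdict: the first failing condition is dual_feasibility -> dual.

dual


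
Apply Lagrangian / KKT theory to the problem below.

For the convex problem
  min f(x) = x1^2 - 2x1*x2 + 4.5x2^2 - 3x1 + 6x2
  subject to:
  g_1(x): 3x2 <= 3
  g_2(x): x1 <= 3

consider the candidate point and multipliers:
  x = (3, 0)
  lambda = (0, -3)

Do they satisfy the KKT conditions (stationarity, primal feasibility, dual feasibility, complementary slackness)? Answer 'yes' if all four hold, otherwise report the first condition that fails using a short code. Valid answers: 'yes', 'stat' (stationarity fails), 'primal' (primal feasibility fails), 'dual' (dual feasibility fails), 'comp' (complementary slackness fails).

Gradient of f: grad f(x) = Q x + c = (3, 0)
Constraint values g_i(x) = a_i^T x - b_i:
  g_1((3, 0)) = -3
  g_2((3, 0)) = 0
Stationarity residual: grad f(x) + sum_i lambda_i a_i = (0, 0)
  -> stationarity OK
Primal feasibility (all g_i <= 0): OK
Dual feasibility (all lambda_i >= 0): FAILS
Complementary slackness (lambda_i * g_i(x) = 0 for all i): OK

Verdict: the first failing condition is dual_feasibility -> dual.

dual


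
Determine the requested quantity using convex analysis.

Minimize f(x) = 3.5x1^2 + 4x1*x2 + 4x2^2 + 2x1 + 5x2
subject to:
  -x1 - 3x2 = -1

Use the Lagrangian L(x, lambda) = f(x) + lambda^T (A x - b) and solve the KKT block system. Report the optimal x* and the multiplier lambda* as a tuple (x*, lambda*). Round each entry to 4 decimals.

Form the Lagrangian:
  L(x, lambda) = (1/2) x^T Q x + c^T x + lambda^T (A x - b)
Stationarity (grad_x L = 0): Q x + c + A^T lambda = 0.
Primal feasibility: A x = b.

This gives the KKT block system:
  [ Q   A^T ] [ x     ]   [-c ]
  [ A    0  ] [ lambda ] = [ b ]

Solving the linear system:
  x*      = (-0.1489, 0.383)
  lambda* = (2.4894)
  f(x*)   = 2.0532

x* = (-0.1489, 0.383), lambda* = (2.4894)


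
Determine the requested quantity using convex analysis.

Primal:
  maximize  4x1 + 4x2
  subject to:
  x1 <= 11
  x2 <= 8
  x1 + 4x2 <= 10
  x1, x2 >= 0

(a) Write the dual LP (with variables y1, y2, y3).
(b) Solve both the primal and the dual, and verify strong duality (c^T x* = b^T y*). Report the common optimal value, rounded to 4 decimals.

The standard primal-dual pair for 'max c^T x s.t. A x <= b, x >= 0' is:
  Dual:  min b^T y  s.t.  A^T y >= c,  y >= 0.

So the dual LP is:
  minimize  11y1 + 8y2 + 10y3
  subject to:
    y1 + y3 >= 4
    y2 + 4y3 >= 4
    y1, y2, y3 >= 0

Solving the primal: x* = (10, 0).
  primal value c^T x* = 40.
Solving the dual: y* = (0, 0, 4).
  dual value b^T y* = 40.
Strong duality: c^T x* = b^T y*. Confirmed.

40


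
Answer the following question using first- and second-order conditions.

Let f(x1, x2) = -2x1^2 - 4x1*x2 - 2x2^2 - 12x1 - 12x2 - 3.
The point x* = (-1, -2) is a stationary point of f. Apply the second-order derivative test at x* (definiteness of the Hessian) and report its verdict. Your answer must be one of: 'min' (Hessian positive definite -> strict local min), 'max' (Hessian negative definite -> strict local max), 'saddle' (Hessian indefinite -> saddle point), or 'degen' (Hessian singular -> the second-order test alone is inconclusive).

Compute the Hessian H = grad^2 f:
  H = [[-4, -4], [-4, -4]]
Verify stationarity: grad f(x*) = H x* + g = (0, 0).
Eigenvalues of H: -8, 0.
H has a zero eigenvalue (singular; negative semidefinite but not definite), so H is neither positive definite, negative definite, nor indefinite. The second-order test alone is inconclusive -> degen.
(Indeed, f is constant along the null direction of H through x*, so x* is not a strict local extremum.)

degen


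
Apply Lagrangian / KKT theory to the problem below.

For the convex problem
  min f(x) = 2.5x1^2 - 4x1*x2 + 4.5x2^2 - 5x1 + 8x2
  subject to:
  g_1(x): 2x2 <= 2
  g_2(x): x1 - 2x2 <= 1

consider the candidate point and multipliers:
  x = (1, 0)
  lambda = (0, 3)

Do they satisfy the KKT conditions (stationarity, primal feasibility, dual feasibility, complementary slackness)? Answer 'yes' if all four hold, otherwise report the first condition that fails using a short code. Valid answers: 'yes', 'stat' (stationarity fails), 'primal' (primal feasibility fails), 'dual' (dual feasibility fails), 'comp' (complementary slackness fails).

Gradient of f: grad f(x) = Q x + c = (0, 4)
Constraint values g_i(x) = a_i^T x - b_i:
  g_1((1, 0)) = -2
  g_2((1, 0)) = 0
Stationarity residual: grad f(x) + sum_i lambda_i a_i = (3, -2)
  -> stationarity FAILS
Primal feasibility (all g_i <= 0): OK
Dual feasibility (all lambda_i >= 0): OK
Complementary slackness (lambda_i * g_i(x) = 0 for all i): OK

Verdict: the first failing condition is stationarity -> stat.

stat


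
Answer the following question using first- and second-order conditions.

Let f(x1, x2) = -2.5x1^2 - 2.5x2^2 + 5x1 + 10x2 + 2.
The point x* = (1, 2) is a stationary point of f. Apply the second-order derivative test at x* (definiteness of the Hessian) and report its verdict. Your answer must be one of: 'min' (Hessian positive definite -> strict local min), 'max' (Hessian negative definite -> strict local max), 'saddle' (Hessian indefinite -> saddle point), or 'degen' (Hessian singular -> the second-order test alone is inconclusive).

Compute the Hessian H = grad^2 f:
  H = [[-5, 0], [0, -5]]
Verify stationarity: grad f(x*) = H x* + g = (0, 0).
Eigenvalues of H: -5, -5.
Both eigenvalues < 0, so H is negative definite -> x* is a strict local max.

max


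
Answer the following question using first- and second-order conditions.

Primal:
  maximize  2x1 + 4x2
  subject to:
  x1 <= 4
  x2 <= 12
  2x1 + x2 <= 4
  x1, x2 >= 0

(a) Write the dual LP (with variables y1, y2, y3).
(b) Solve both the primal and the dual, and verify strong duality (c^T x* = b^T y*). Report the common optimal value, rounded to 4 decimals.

The standard primal-dual pair for 'max c^T x s.t. A x <= b, x >= 0' is:
  Dual:  min b^T y  s.t.  A^T y >= c,  y >= 0.

So the dual LP is:
  minimize  4y1 + 12y2 + 4y3
  subject to:
    y1 + 2y3 >= 2
    y2 + y3 >= 4
    y1, y2, y3 >= 0

Solving the primal: x* = (0, 4).
  primal value c^T x* = 16.
Solving the dual: y* = (0, 0, 4).
  dual value b^T y* = 16.
Strong duality: c^T x* = b^T y*. Confirmed.

16


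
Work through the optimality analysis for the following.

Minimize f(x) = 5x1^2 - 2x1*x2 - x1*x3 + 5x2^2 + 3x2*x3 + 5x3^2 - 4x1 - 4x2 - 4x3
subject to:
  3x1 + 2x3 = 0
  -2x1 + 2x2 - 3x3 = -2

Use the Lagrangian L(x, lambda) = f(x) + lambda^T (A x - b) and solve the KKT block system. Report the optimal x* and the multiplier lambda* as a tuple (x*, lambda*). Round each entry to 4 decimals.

Form the Lagrangian:
  L(x, lambda) = (1/2) x^T Q x + c^T x + lambda^T (A x - b)
Stationarity (grad_x L = 0): Q x + c + A^T lambda = 0.
Primal feasibility: A x = b.

This gives the KKT block system:
  [ Q   A^T ] [ x     ]   [-c ]
  [ A    0  ] [ lambda ] = [ b ]

Solving the linear system:
  x*      = (-0.3859, -0.5176, 0.5788)
  lambda* = (4.6902, 3.334)
  f(x*)   = 3.9833

x* = (-0.3859, -0.5176, 0.5788), lambda* = (4.6902, 3.334)


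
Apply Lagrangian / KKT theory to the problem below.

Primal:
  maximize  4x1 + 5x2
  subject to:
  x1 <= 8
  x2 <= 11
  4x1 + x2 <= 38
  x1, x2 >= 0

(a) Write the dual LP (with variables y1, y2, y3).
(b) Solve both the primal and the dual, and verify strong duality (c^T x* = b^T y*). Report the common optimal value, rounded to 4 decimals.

The standard primal-dual pair for 'max c^T x s.t. A x <= b, x >= 0' is:
  Dual:  min b^T y  s.t.  A^T y >= c,  y >= 0.

So the dual LP is:
  minimize  8y1 + 11y2 + 38y3
  subject to:
    y1 + 4y3 >= 4
    y2 + y3 >= 5
    y1, y2, y3 >= 0

Solving the primal: x* = (6.75, 11).
  primal value c^T x* = 82.
Solving the dual: y* = (0, 4, 1).
  dual value b^T y* = 82.
Strong duality: c^T x* = b^T y*. Confirmed.

82


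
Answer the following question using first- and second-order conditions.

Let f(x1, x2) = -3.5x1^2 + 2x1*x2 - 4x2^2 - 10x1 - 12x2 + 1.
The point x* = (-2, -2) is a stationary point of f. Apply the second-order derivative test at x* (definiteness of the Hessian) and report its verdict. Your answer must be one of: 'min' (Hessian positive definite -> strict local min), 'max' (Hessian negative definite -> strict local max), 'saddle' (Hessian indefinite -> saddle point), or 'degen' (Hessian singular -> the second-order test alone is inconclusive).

Compute the Hessian H = grad^2 f:
  H = [[-7, 2], [2, -8]]
Verify stationarity: grad f(x*) = H x* + g = (0, 0).
Eigenvalues of H: -9.5616, -5.4384.
Both eigenvalues < 0, so H is negative definite -> x* is a strict local max.

max


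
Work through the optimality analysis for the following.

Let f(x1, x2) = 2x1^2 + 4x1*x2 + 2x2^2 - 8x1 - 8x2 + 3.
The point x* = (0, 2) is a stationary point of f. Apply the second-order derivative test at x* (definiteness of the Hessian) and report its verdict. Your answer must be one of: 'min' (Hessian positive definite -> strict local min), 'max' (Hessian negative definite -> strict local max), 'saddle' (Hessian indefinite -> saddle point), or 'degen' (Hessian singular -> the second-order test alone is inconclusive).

Compute the Hessian H = grad^2 f:
  H = [[4, 4], [4, 4]]
Verify stationarity: grad f(x*) = H x* + g = (0, 0).
Eigenvalues of H: 0, 8.
H has a zero eigenvalue (singular; positive semidefinite but not definite), so H is neither positive definite, negative definite, nor indefinite. The second-order test alone is inconclusive -> degen.
(Indeed, f is constant along the null direction of H through x*, so x* is not a strict local extremum.)

degen


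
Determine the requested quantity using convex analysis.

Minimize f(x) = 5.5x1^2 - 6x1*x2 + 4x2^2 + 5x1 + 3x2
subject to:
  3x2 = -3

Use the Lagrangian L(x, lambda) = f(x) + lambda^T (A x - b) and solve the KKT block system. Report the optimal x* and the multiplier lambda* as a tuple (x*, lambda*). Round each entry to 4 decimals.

Form the Lagrangian:
  L(x, lambda) = (1/2) x^T Q x + c^T x + lambda^T (A x - b)
Stationarity (grad_x L = 0): Q x + c + A^T lambda = 0.
Primal feasibility: A x = b.

This gives the KKT block system:
  [ Q   A^T ] [ x     ]   [-c ]
  [ A    0  ] [ lambda ] = [ b ]

Solving the linear system:
  x*      = (-1, -1)
  lambda* = (-0.3333)
  f(x*)   = -4.5

x* = (-1, -1), lambda* = (-0.3333)


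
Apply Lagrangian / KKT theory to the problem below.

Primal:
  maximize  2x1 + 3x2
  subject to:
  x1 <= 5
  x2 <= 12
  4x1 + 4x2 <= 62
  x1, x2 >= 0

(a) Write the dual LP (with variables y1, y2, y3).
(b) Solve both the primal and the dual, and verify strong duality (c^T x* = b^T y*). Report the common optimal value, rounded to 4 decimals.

The standard primal-dual pair for 'max c^T x s.t. A x <= b, x >= 0' is:
  Dual:  min b^T y  s.t.  A^T y >= c,  y >= 0.

So the dual LP is:
  minimize  5y1 + 12y2 + 62y3
  subject to:
    y1 + 4y3 >= 2
    y2 + 4y3 >= 3
    y1, y2, y3 >= 0

Solving the primal: x* = (3.5, 12).
  primal value c^T x* = 43.
Solving the dual: y* = (0, 1, 0.5).
  dual value b^T y* = 43.
Strong duality: c^T x* = b^T y*. Confirmed.

43


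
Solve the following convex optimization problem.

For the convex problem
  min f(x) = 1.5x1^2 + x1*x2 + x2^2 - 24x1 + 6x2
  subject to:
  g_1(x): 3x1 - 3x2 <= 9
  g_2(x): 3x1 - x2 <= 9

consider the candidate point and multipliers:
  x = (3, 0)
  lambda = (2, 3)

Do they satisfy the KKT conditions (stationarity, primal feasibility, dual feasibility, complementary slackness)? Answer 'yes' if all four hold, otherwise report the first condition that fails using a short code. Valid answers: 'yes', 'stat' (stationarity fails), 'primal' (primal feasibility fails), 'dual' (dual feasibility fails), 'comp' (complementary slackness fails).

Gradient of f: grad f(x) = Q x + c = (-15, 9)
Constraint values g_i(x) = a_i^T x - b_i:
  g_1((3, 0)) = 0
  g_2((3, 0)) = 0
Stationarity residual: grad f(x) + sum_i lambda_i a_i = (0, 0)
  -> stationarity OK
Primal feasibility (all g_i <= 0): OK
Dual feasibility (all lambda_i >= 0): OK
Complementary slackness (lambda_i * g_i(x) = 0 for all i): OK

Verdict: yes, KKT holds.

yes


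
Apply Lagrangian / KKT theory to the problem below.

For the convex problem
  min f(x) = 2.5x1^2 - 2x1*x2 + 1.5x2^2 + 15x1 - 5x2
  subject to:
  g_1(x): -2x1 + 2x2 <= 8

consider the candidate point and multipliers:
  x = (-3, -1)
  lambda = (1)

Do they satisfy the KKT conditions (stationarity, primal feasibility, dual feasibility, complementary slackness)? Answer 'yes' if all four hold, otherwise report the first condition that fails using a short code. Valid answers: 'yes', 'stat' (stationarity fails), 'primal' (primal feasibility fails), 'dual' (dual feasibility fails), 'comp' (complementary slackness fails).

Gradient of f: grad f(x) = Q x + c = (2, -2)
Constraint values g_i(x) = a_i^T x - b_i:
  g_1((-3, -1)) = -4
Stationarity residual: grad f(x) + sum_i lambda_i a_i = (0, 0)
  -> stationarity OK
Primal feasibility (all g_i <= 0): OK
Dual feasibility (all lambda_i >= 0): OK
Complementary slackness (lambda_i * g_i(x) = 0 for all i): FAILS

Verdict: the first failing condition is complementary_slackness -> comp.

comp


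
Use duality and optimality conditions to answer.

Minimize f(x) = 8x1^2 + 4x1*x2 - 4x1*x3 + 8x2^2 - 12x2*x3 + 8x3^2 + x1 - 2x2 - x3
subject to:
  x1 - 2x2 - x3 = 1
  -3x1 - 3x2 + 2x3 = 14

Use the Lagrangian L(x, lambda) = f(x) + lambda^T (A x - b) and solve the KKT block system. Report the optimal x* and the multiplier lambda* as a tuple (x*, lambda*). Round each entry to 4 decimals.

Form the Lagrangian:
  L(x, lambda) = (1/2) x^T Q x + c^T x + lambda^T (A x - b)
Stationarity (grad_x L = 0): Q x + c + A^T lambda = 0.
Primal feasibility: A x = b.

This gives the KKT block system:
  [ Q   A^T ] [ x     ]   [-c ]
  [ A    0  ] [ lambda ] = [ b ]

Solving the linear system:
  x*      = (-2.7032, -1.8995, 0.0959)
  lambda* = (1.9589, -16.0913)
  f(x*)   = 112.1598

x* = (-2.7032, -1.8995, 0.0959), lambda* = (1.9589, -16.0913)


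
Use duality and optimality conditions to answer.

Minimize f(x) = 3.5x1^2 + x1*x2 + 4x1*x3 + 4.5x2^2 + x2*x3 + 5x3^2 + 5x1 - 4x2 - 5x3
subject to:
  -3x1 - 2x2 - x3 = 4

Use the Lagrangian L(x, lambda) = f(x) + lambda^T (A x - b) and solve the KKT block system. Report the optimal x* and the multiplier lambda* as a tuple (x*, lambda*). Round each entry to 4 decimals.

Form the Lagrangian:
  L(x, lambda) = (1/2) x^T Q x + c^T x + lambda^T (A x - b)
Stationarity (grad_x L = 0): Q x + c + A^T lambda = 0.
Primal feasibility: A x = b.

This gives the KKT block system:
  [ Q   A^T ] [ x     ]   [-c ]
  [ A    0  ] [ lambda ] = [ b ]

Solving the linear system:
  x*      = (-1.8854, 0.2726, 1.1108)
  lambda* = (-1.1605)
  f(x*)   = -5.7146

x* = (-1.8854, 0.2726, 1.1108), lambda* = (-1.1605)


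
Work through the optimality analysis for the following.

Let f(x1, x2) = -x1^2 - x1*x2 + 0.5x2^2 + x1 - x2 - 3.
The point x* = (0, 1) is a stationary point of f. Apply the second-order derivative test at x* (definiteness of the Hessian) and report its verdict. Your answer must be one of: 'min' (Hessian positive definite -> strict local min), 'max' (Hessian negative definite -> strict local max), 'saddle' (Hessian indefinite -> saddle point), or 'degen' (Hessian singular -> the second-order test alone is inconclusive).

Compute the Hessian H = grad^2 f:
  H = [[-2, -1], [-1, 1]]
Verify stationarity: grad f(x*) = H x* + g = (0, 0).
Eigenvalues of H: -2.3028, 1.3028.
Eigenvalues have mixed signs, so H is indefinite -> x* is a saddle point.

saddle


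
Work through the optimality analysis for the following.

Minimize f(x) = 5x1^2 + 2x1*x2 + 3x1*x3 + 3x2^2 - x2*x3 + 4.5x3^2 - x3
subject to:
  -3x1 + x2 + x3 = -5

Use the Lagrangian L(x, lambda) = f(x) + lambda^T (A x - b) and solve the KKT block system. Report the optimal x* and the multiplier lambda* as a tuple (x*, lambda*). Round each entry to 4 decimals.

Form the Lagrangian:
  L(x, lambda) = (1/2) x^T Q x + c^T x + lambda^T (A x - b)
Stationarity (grad_x L = 0): Q x + c + A^T lambda = 0.
Primal feasibility: A x = b.

This gives the KKT block system:
  [ Q   A^T ] [ x     ]   [-c ]
  [ A    0  ] [ lambda ] = [ b ]

Solving the linear system:
  x*      = (1.1435, -0.9148, -0.6547)
  lambda* = (2.5471)
  f(x*)   = 6.6951

x* = (1.1435, -0.9148, -0.6547), lambda* = (2.5471)


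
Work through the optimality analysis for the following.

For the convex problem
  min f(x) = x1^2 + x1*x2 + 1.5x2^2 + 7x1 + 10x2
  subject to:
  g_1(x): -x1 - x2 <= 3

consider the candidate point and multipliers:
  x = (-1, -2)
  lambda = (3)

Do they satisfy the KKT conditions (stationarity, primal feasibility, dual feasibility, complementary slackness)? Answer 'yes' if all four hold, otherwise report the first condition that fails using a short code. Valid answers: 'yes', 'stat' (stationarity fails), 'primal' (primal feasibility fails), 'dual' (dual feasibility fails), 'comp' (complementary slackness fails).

Gradient of f: grad f(x) = Q x + c = (3, 3)
Constraint values g_i(x) = a_i^T x - b_i:
  g_1((-1, -2)) = 0
Stationarity residual: grad f(x) + sum_i lambda_i a_i = (0, 0)
  -> stationarity OK
Primal feasibility (all g_i <= 0): OK
Dual feasibility (all lambda_i >= 0): OK
Complementary slackness (lambda_i * g_i(x) = 0 for all i): OK

Verdict: yes, KKT holds.

yes
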